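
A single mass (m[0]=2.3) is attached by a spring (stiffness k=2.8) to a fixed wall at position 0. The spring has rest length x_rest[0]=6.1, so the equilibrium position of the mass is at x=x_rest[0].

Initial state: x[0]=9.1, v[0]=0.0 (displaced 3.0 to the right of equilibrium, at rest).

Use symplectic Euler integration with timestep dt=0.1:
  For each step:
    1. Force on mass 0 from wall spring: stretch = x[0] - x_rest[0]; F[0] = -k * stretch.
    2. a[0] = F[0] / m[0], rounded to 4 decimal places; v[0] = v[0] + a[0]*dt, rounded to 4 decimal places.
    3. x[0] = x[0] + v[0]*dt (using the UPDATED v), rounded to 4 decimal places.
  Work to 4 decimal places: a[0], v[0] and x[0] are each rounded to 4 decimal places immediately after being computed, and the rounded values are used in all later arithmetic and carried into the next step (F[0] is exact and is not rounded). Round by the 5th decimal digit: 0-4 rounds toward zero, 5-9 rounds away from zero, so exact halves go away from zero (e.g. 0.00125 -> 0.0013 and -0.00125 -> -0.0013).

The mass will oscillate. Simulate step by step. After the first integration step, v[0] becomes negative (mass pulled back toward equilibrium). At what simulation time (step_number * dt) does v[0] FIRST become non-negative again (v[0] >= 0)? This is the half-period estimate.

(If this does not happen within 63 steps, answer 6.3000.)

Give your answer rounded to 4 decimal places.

Step 0: x=[9.1000] v=[0.0000]
Step 1: x=[9.0635] v=[-0.3652]
Step 2: x=[8.9909] v=[-0.7260]
Step 3: x=[8.8831] v=[-1.0779]
Step 4: x=[8.7414] v=[-1.4167]
Step 5: x=[8.5676] v=[-1.7383]
Step 6: x=[8.3637] v=[-2.0387]
Step 7: x=[8.1323] v=[-2.3143]
Step 8: x=[7.8761] v=[-2.5617]
Step 9: x=[7.5983] v=[-2.7779]
Step 10: x=[7.3023] v=[-2.9603]
Step 11: x=[6.9916] v=[-3.1067]
Step 12: x=[6.6701] v=[-3.2152]
Step 13: x=[6.3416] v=[-3.2846]
Step 14: x=[6.0102] v=[-3.3140]
Step 15: x=[5.6799] v=[-3.3031]
Step 16: x=[5.3547] v=[-3.2520]
Step 17: x=[5.0386] v=[-3.1613]
Step 18: x=[4.7354] v=[-3.0321]
Step 19: x=[4.4488] v=[-2.8660]
Step 20: x=[4.1823] v=[-2.6650]
Step 21: x=[3.9392] v=[-2.4315]
Step 22: x=[3.7224] v=[-2.1685]
Step 23: x=[3.5345] v=[-1.8791]
Step 24: x=[3.3778] v=[-1.5668]
Step 25: x=[3.2543] v=[-1.2354]
Step 26: x=[3.1654] v=[-0.8890]
Step 27: x=[3.1122] v=[-0.5317]
Step 28: x=[3.0954] v=[-0.1680]
Step 29: x=[3.1152] v=[0.1978]
First v>=0 after going negative at step 29, time=2.9000

Answer: 2.9000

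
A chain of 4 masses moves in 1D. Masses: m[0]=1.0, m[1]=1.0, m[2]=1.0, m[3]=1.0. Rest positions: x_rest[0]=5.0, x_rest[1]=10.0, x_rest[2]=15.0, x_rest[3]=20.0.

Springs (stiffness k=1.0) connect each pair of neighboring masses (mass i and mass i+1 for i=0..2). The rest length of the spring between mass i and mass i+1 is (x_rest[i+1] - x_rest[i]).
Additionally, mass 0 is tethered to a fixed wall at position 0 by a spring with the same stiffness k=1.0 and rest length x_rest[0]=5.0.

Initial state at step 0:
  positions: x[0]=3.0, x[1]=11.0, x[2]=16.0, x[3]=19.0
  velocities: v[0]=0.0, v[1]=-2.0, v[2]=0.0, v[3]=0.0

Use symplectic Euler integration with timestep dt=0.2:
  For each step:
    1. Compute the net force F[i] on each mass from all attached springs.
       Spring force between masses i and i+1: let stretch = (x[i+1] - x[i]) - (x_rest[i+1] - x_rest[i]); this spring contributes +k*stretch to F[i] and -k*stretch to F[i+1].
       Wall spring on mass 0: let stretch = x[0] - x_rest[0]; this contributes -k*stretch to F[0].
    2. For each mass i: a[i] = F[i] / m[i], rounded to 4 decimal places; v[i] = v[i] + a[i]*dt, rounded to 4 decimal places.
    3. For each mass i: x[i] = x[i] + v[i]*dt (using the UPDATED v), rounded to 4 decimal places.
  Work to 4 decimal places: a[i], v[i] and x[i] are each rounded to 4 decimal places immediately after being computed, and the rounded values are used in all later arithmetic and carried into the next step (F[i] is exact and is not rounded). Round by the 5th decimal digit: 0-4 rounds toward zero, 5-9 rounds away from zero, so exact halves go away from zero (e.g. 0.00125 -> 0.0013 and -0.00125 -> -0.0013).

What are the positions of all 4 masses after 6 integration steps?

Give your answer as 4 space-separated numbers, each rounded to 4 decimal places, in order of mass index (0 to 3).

Answer: 5.4921 7.8702 14.2186 20.2372

Derivation:
Step 0: x=[3.0000 11.0000 16.0000 19.0000] v=[0.0000 -2.0000 0.0000 0.0000]
Step 1: x=[3.2000 10.4800 15.9200 19.0800] v=[1.0000 -2.6000 -0.4000 0.4000]
Step 2: x=[3.5632 9.8864 15.7488 19.2336] v=[1.8160 -2.9680 -0.8560 0.7680]
Step 3: x=[4.0368 9.2744 15.4825 19.4478] v=[2.3680 -3.0602 -1.3315 1.0710]
Step 4: x=[4.5584 8.7012 15.1265 19.7034] v=[2.6082 -2.8661 -1.7801 1.2779]
Step 5: x=[5.0634 8.2193 14.6965 19.9759] v=[2.5251 -2.4096 -2.1498 1.3625]
Step 6: x=[5.4921 7.8702 14.2186 20.2372] v=[2.1436 -1.7453 -2.3894 1.3066]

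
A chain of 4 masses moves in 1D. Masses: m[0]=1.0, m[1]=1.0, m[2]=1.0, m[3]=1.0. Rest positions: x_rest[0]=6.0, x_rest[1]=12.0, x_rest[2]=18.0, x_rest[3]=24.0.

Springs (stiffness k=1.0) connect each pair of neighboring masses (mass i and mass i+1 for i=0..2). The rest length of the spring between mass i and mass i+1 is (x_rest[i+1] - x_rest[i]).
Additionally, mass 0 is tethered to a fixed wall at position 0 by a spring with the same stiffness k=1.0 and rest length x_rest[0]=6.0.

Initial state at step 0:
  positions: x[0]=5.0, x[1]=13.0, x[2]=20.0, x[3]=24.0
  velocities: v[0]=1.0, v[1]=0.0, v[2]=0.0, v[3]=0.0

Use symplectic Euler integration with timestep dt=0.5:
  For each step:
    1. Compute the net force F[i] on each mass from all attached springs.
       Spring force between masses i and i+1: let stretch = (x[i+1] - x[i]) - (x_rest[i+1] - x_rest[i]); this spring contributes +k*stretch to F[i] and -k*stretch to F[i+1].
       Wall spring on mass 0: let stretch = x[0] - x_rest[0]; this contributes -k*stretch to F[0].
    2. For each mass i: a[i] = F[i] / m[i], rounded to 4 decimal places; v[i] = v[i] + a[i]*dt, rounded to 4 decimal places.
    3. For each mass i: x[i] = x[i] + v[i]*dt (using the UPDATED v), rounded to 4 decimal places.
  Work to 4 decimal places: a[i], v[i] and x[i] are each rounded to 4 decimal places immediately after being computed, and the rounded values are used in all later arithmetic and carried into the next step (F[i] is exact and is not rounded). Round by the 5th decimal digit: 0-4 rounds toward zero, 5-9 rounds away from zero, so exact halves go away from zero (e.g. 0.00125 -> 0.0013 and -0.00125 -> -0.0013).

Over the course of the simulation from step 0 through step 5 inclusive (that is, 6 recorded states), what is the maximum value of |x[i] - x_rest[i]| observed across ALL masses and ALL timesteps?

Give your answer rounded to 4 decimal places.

Step 0: x=[5.0000 13.0000 20.0000 24.0000] v=[1.0000 0.0000 0.0000 0.0000]
Step 1: x=[6.2500 12.7500 19.2500 24.5000] v=[2.5000 -0.5000 -1.5000 1.0000]
Step 2: x=[7.5625 12.5000 18.1875 25.1875] v=[2.6250 -0.5000 -2.1250 1.3750]
Step 3: x=[8.2188 12.4375 17.4531 25.6250] v=[1.3125 -0.1250 -1.4688 0.8750]
Step 4: x=[7.8750 12.5743 17.5078 25.5195] v=[-0.6876 0.2735 0.1094 -0.2110]
Step 5: x=[6.7373 12.7696 18.3321 24.9111] v=[-2.2755 0.3906 1.6485 -1.2169]
Max displacement = 2.2188

Answer: 2.2188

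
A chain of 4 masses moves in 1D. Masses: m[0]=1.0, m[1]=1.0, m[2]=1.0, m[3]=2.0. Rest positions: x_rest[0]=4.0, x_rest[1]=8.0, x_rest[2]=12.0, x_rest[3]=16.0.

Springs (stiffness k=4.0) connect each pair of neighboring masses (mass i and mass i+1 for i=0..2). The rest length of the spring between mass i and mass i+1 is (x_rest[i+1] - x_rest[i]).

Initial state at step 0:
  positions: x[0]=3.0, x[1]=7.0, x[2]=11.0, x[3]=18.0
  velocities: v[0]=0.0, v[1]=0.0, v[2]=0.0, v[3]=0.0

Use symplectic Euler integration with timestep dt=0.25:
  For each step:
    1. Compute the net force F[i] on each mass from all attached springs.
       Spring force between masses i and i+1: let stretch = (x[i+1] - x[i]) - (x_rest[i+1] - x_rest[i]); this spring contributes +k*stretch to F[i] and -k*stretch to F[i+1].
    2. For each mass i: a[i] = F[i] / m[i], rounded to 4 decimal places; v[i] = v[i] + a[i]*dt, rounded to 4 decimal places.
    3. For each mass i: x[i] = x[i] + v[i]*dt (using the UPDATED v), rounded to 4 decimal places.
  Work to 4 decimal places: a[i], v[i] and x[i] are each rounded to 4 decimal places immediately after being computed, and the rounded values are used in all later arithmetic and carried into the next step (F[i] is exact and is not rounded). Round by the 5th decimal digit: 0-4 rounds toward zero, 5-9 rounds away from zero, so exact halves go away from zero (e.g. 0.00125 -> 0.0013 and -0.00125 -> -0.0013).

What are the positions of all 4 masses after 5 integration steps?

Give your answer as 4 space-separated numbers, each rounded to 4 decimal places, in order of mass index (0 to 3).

Step 0: x=[3.0000 7.0000 11.0000 18.0000] v=[0.0000 0.0000 0.0000 0.0000]
Step 1: x=[3.0000 7.0000 11.7500 17.6250] v=[0.0000 0.0000 3.0000 -1.5000]
Step 2: x=[3.0000 7.1875 12.7813 17.0156] v=[0.0000 0.7500 4.1250 -2.4375]
Step 3: x=[3.0469 7.7266 13.4727 16.3769] v=[0.1875 2.1563 2.7655 -2.5547]
Step 4: x=[3.2637 8.5323 13.4536 15.8752] v=[0.8672 3.2227 -0.0764 -2.0068]
Step 5: x=[3.7977 9.2512 12.8096 15.5708] v=[2.1358 2.8754 -2.5761 -1.2176]

Answer: 3.7977 9.2512 12.8096 15.5708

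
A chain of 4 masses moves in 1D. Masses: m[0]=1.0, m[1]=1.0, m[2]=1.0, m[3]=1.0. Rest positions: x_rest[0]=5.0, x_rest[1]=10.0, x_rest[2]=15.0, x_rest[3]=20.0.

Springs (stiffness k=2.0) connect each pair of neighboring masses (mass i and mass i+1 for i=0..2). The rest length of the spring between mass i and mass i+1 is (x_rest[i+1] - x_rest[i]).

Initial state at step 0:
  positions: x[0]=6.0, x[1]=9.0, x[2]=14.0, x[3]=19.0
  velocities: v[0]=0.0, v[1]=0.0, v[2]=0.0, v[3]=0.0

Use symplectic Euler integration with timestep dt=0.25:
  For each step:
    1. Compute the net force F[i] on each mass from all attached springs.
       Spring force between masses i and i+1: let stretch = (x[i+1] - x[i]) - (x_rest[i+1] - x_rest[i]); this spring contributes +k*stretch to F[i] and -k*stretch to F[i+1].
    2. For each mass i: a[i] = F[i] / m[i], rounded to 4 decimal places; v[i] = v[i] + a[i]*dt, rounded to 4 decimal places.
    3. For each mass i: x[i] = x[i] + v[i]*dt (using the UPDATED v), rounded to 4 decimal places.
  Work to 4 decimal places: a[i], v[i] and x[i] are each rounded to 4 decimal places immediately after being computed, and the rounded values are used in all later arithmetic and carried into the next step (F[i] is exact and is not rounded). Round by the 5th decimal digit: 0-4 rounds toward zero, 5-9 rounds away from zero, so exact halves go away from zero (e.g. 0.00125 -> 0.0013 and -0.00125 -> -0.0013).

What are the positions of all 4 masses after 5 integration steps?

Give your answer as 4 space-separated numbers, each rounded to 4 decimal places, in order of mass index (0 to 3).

Step 0: x=[6.0000 9.0000 14.0000 19.0000] v=[0.0000 0.0000 0.0000 0.0000]
Step 1: x=[5.7500 9.2500 14.0000 19.0000] v=[-1.0000 1.0000 0.0000 0.0000]
Step 2: x=[5.3125 9.6563 14.0313 19.0000] v=[-1.7500 1.6250 0.1250 0.0000]
Step 3: x=[4.7930 10.0665 14.1368 19.0039] v=[-2.0781 1.6406 0.4219 0.0157]
Step 4: x=[4.3077 10.3263 14.3419 19.0245] v=[-1.9414 1.0390 0.8203 0.0822]
Step 5: x=[3.9497 10.3357 14.6304 19.0847] v=[-1.4321 0.0375 1.1538 0.2409]

Answer: 3.9497 10.3357 14.6304 19.0847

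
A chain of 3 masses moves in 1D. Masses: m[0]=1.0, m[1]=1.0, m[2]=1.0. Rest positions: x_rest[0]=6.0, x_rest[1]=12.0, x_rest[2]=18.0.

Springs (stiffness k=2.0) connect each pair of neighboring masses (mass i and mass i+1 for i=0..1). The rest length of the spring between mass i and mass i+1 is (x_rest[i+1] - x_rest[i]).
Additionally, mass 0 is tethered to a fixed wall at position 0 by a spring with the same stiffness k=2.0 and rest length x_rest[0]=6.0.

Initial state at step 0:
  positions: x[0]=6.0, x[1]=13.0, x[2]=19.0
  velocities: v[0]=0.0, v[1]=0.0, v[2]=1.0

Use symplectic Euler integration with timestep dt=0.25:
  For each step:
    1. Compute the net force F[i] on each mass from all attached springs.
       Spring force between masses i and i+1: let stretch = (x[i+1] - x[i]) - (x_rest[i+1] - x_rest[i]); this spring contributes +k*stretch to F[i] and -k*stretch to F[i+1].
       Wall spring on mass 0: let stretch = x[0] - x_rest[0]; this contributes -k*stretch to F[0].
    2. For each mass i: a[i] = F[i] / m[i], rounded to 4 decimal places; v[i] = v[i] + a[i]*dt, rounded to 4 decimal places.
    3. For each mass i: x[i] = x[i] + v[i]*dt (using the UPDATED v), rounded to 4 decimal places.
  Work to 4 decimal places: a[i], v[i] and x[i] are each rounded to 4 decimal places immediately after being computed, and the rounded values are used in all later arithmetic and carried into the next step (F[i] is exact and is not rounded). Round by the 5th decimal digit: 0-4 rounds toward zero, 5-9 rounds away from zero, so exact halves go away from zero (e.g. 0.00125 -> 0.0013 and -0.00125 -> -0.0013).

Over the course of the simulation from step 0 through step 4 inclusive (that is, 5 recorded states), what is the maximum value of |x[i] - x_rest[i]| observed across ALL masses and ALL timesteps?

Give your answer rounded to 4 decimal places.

Step 0: x=[6.0000 13.0000 19.0000] v=[0.0000 0.0000 1.0000]
Step 1: x=[6.1250 12.8750 19.2500] v=[0.5000 -0.5000 1.0000]
Step 2: x=[6.3281 12.7031 19.4531] v=[0.8125 -0.6875 0.8125]
Step 3: x=[6.5371 12.5781 19.5625] v=[0.8360 -0.5000 0.4375]
Step 4: x=[6.6841 12.5710 19.5488] v=[0.5880 -0.0283 -0.0547]
Max displacement = 1.5625

Answer: 1.5625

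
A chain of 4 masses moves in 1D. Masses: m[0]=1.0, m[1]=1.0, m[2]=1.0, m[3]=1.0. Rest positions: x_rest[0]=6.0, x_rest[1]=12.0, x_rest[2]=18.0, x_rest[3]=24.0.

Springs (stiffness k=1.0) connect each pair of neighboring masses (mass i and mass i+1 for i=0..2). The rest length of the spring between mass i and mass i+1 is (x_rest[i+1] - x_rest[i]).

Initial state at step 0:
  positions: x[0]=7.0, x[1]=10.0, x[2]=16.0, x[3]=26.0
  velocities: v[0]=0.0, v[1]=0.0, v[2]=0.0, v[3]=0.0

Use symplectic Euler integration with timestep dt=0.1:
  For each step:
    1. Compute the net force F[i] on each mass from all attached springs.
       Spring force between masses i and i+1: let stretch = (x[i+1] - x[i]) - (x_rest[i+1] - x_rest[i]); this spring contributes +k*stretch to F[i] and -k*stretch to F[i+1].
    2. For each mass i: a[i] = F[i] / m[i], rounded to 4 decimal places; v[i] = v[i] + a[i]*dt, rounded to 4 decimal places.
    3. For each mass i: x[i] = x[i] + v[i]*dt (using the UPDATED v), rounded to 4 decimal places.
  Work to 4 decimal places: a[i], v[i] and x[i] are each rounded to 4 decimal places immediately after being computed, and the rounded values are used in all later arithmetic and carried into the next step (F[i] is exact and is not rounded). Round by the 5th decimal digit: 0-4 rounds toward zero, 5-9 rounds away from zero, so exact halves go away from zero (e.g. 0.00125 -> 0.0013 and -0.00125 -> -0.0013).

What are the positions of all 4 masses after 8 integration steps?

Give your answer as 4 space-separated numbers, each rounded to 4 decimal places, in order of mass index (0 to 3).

Step 0: x=[7.0000 10.0000 16.0000 26.0000] v=[0.0000 0.0000 0.0000 0.0000]
Step 1: x=[6.9700 10.0300 16.0400 25.9600] v=[-0.3000 0.3000 0.4000 -0.4000]
Step 2: x=[6.9106 10.0895 16.1191 25.8808] v=[-0.5940 0.5950 0.7910 -0.7920]
Step 3: x=[6.8230 10.1775 16.2355 25.7640] v=[-0.8761 0.8801 1.1642 -1.1682]
Step 4: x=[6.7089 10.2926 16.3866 25.6119] v=[-1.1407 1.1505 1.5113 -1.5211]
Step 5: x=[6.5707 10.4328 16.5690 25.4275] v=[-1.3823 1.4015 1.8244 -1.8436]
Step 6: x=[6.4111 10.5957 16.7787 25.2146] v=[-1.5961 1.6289 2.0966 -2.1295]
Step 7: x=[6.2333 10.7786 17.0109 24.9773] v=[-1.7776 1.8287 2.3219 -2.3731]
Step 8: x=[6.0410 10.9783 17.2604 24.7203] v=[-1.9231 1.9974 2.4953 -2.5697]

Answer: 6.0410 10.9783 17.2604 24.7203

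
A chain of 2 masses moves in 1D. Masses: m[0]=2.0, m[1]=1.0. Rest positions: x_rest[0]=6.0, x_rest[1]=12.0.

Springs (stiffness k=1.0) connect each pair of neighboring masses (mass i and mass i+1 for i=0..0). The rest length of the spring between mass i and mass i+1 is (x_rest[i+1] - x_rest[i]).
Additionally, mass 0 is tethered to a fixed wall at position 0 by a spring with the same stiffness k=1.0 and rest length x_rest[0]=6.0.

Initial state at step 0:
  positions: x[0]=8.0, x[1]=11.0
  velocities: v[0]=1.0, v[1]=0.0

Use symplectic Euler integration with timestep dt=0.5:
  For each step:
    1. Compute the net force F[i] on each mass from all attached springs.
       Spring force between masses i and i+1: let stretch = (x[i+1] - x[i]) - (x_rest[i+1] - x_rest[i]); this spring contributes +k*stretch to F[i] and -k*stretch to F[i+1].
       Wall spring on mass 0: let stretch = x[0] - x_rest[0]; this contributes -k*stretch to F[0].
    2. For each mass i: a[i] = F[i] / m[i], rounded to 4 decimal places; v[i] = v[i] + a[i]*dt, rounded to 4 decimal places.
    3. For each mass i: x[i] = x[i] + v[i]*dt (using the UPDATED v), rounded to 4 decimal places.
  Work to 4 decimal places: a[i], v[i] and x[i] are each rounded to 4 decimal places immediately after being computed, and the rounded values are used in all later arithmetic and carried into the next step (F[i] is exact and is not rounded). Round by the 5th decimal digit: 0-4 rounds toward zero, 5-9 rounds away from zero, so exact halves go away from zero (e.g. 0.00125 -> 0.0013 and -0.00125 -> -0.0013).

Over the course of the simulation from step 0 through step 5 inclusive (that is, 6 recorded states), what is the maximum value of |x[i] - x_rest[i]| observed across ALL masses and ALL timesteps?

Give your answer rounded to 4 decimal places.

Answer: 3.2255

Derivation:
Step 0: x=[8.0000 11.0000] v=[1.0000 0.0000]
Step 1: x=[7.8750 11.7500] v=[-0.2500 1.5000]
Step 2: x=[7.2500 13.0313] v=[-1.2500 2.5625]
Step 3: x=[6.4414 14.3673] v=[-1.6172 2.6719]
Step 4: x=[5.8184 15.2218] v=[-1.2461 1.7090]
Step 5: x=[5.6435 15.2255] v=[-0.3499 0.0073]
Max displacement = 3.2255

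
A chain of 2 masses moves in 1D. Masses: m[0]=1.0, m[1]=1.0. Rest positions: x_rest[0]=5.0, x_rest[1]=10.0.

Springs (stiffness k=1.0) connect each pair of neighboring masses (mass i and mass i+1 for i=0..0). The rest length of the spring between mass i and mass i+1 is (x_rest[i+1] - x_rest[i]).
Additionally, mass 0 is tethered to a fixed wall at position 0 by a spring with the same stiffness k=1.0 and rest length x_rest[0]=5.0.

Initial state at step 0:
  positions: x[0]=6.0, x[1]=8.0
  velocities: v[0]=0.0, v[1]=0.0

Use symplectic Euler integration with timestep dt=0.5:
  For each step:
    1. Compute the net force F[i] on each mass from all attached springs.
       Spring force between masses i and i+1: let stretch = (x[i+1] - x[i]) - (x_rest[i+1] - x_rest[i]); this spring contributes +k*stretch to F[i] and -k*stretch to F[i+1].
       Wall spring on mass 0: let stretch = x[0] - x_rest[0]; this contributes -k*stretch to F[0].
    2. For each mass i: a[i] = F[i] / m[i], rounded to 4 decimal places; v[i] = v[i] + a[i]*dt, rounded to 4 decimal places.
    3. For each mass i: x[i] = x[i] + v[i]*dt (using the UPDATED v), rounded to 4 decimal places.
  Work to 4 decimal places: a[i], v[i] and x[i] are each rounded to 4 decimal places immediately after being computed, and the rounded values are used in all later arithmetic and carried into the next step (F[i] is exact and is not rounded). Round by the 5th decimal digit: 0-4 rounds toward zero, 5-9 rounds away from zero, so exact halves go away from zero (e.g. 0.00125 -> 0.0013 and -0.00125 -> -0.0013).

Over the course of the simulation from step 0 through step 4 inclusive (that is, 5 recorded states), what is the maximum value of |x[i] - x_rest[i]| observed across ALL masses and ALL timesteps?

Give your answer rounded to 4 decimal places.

Step 0: x=[6.0000 8.0000] v=[0.0000 0.0000]
Step 1: x=[5.0000 8.7500] v=[-2.0000 1.5000]
Step 2: x=[3.6875 9.8125] v=[-2.6250 2.1250]
Step 3: x=[2.9844 10.5938] v=[-1.4063 1.5625]
Step 4: x=[3.4375 10.7227] v=[0.9062 0.2578]
Max displacement = 2.0156

Answer: 2.0156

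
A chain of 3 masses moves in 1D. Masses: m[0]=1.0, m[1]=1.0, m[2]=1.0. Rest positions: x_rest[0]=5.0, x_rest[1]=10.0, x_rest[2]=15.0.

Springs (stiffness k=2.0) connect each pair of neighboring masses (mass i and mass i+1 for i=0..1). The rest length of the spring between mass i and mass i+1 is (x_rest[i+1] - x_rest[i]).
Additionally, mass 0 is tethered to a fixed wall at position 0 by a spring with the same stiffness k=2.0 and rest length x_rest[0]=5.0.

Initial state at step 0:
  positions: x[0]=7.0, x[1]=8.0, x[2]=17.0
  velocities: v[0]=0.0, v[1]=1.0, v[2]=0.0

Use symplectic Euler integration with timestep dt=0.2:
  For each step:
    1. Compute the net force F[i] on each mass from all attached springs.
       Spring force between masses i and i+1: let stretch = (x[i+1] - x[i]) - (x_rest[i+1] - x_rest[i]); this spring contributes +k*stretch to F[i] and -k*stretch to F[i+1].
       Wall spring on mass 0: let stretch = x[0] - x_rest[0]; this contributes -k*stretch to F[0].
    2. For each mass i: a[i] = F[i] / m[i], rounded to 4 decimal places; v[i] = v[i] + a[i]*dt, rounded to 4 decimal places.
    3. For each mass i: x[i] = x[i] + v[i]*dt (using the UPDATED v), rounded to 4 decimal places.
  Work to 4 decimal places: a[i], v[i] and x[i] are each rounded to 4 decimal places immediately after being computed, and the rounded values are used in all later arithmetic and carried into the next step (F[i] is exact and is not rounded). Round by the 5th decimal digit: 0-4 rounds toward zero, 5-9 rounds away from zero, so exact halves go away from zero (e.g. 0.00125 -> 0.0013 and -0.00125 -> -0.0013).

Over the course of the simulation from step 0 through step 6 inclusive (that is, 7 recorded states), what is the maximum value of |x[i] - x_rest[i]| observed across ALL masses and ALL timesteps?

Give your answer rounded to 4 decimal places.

Step 0: x=[7.0000 8.0000 17.0000] v=[0.0000 1.0000 0.0000]
Step 1: x=[6.5200 8.8400 16.6800] v=[-2.4000 4.2000 -1.6000]
Step 2: x=[5.7040 10.1216 16.1328] v=[-4.0800 6.4080 -2.7360]
Step 3: x=[4.7851 11.5307 15.5047] v=[-4.5946 7.0454 -3.1405]
Step 4: x=[4.0230 12.7181 14.9587] v=[-3.8104 5.9368 -2.7301]
Step 5: x=[3.6347 13.3891 14.6334] v=[-1.9416 3.3550 -1.6263]
Step 6: x=[3.7360 13.3793 14.6086] v=[0.5063 -0.0490 -0.1240]
Max displacement = 3.3891

Answer: 3.3891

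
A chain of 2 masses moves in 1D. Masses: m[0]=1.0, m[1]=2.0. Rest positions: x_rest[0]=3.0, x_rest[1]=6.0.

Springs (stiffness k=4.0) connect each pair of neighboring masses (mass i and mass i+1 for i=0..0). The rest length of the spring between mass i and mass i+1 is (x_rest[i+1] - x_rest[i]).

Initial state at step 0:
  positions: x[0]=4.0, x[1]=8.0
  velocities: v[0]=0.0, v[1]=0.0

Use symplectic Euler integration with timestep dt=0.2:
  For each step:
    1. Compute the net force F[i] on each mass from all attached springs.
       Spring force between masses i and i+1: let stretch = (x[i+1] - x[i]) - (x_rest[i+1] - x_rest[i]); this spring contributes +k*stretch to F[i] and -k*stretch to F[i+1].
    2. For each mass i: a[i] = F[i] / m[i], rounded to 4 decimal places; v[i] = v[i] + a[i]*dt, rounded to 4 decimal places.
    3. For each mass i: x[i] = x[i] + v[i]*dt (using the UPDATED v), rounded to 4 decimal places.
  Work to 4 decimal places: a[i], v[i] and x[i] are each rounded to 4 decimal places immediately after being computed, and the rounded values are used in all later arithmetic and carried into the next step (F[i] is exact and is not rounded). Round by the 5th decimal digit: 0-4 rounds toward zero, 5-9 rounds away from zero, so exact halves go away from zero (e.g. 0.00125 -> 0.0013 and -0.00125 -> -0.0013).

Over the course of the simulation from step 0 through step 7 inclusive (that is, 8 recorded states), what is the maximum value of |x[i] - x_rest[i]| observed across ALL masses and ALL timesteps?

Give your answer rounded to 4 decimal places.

Answer: 2.3524

Derivation:
Step 0: x=[4.0000 8.0000] v=[0.0000 0.0000]
Step 1: x=[4.1600 7.9200] v=[0.8000 -0.4000]
Step 2: x=[4.4416 7.7792] v=[1.4080 -0.7040]
Step 3: x=[4.7772 7.6114] v=[1.6781 -0.8390]
Step 4: x=[5.0863 7.4569] v=[1.5455 -0.7727]
Step 5: x=[5.2947 7.3527] v=[1.0420 -0.5209]
Step 6: x=[5.3524 7.3239] v=[0.2884 -0.1441]
Step 7: x=[5.2455 7.3774] v=[-0.5344 0.2673]
Max displacement = 2.3524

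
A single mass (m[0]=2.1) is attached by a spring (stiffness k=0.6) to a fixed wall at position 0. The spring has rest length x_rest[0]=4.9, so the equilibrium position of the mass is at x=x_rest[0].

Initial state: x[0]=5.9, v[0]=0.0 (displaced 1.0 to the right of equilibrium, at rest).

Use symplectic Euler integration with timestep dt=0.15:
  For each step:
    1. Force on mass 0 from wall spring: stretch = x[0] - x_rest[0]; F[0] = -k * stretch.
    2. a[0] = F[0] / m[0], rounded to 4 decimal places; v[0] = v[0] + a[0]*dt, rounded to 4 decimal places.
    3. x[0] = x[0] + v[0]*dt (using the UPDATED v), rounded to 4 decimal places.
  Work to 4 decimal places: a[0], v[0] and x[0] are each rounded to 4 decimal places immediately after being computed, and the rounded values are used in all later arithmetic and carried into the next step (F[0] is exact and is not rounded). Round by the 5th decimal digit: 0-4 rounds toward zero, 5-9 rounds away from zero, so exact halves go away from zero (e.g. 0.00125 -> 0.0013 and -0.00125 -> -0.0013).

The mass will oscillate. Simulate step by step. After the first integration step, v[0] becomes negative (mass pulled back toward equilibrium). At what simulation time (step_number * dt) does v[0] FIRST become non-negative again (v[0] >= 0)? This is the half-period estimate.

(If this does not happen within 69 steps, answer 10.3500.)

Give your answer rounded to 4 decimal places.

Answer: 6.0000

Derivation:
Step 0: x=[5.9000] v=[0.0000]
Step 1: x=[5.8936] v=[-0.0429]
Step 2: x=[5.8808] v=[-0.0855]
Step 3: x=[5.8617] v=[-0.1275]
Step 4: x=[5.8364] v=[-0.1687]
Step 5: x=[5.8051] v=[-0.2088]
Step 6: x=[5.7680] v=[-0.2476]
Step 7: x=[5.7253] v=[-0.2848]
Step 8: x=[5.6773] v=[-0.3202]
Step 9: x=[5.6243] v=[-0.3535]
Step 10: x=[5.5666] v=[-0.3845]
Step 11: x=[5.5046] v=[-0.4131]
Step 12: x=[5.4388] v=[-0.4390]
Step 13: x=[5.3695] v=[-0.4621]
Step 14: x=[5.2972] v=[-0.4822]
Step 15: x=[5.2223] v=[-0.4992]
Step 16: x=[5.1454] v=[-0.5130]
Step 17: x=[5.0669] v=[-0.5235]
Step 18: x=[4.9873] v=[-0.5307]
Step 19: x=[4.9071] v=[-0.5344]
Step 20: x=[4.8269] v=[-0.5347]
Step 21: x=[4.7472] v=[-0.5316]
Step 22: x=[4.6685] v=[-0.5250]
Step 23: x=[4.5912] v=[-0.5151]
Step 24: x=[4.5159] v=[-0.5019]
Step 25: x=[4.4431] v=[-0.4854]
Step 26: x=[4.3732] v=[-0.4658]
Step 27: x=[4.3067] v=[-0.4432]
Step 28: x=[4.2440] v=[-0.4178]
Step 29: x=[4.1855] v=[-0.3897]
Step 30: x=[4.1316] v=[-0.3591]
Step 31: x=[4.0827] v=[-0.3262]
Step 32: x=[4.0390] v=[-0.2912]
Step 33: x=[4.0009] v=[-0.2543]
Step 34: x=[3.9685] v=[-0.2158]
Step 35: x=[3.9421] v=[-0.1759]
Step 36: x=[3.9219] v=[-0.1348]
Step 37: x=[3.9080] v=[-0.0929]
Step 38: x=[3.9004] v=[-0.0504]
Step 39: x=[3.8993] v=[-0.0076]
Step 40: x=[3.9046] v=[0.0353]
First v>=0 after going negative at step 40, time=6.0000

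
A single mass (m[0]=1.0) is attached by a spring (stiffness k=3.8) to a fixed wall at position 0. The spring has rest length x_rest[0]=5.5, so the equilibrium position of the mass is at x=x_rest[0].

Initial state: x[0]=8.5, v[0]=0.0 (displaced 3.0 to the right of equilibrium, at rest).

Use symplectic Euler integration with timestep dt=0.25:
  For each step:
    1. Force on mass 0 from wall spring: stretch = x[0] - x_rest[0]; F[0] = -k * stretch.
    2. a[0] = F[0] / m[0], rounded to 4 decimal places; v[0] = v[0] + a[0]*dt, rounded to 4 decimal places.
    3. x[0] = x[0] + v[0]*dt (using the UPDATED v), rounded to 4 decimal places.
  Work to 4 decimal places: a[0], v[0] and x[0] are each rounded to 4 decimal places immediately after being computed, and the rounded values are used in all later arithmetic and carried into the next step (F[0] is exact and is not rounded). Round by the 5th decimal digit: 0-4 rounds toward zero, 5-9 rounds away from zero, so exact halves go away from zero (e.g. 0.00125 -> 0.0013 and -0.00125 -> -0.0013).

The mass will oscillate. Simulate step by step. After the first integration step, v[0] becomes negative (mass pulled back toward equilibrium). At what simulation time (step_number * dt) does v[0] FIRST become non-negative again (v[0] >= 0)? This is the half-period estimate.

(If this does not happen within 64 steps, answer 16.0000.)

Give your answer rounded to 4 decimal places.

Step 0: x=[8.5000] v=[0.0000]
Step 1: x=[7.7875] v=[-2.8500]
Step 2: x=[6.5317] v=[-5.0231]
Step 3: x=[5.0309] v=[-6.0032]
Step 4: x=[3.6415] v=[-5.5576]
Step 5: x=[2.6935] v=[-3.7920]
Step 6: x=[2.4121] v=[-1.1258]
Step 7: x=[2.8640] v=[1.8077]
First v>=0 after going negative at step 7, time=1.7500

Answer: 1.7500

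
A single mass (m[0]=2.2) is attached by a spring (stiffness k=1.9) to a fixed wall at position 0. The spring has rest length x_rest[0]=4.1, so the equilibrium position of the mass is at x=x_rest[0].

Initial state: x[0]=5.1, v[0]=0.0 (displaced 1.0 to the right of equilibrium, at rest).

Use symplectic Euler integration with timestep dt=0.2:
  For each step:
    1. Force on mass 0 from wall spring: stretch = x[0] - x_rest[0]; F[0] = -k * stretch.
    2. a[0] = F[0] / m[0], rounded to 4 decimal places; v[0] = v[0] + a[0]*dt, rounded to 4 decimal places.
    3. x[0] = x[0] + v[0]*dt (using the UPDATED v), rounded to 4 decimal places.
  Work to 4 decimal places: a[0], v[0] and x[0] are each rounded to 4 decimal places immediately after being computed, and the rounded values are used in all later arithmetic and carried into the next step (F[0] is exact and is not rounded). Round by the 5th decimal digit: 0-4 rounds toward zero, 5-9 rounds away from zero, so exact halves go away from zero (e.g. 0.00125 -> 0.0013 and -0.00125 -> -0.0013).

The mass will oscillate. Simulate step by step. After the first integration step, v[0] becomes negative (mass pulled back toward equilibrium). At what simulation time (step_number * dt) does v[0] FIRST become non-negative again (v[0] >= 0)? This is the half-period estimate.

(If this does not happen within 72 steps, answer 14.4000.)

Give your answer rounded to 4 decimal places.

Answer: 3.4000

Derivation:
Step 0: x=[5.1000] v=[0.0000]
Step 1: x=[5.0655] v=[-0.1727]
Step 2: x=[4.9976] v=[-0.3395]
Step 3: x=[4.8987] v=[-0.4945]
Step 4: x=[4.7722] v=[-0.6325]
Step 5: x=[4.6225] v=[-0.7486]
Step 6: x=[4.4547] v=[-0.8389]
Step 7: x=[4.2747] v=[-0.9002]
Step 8: x=[4.0886] v=[-0.9304]
Step 9: x=[3.9029] v=[-0.9284]
Step 10: x=[3.7240] v=[-0.8944]
Step 11: x=[3.5581] v=[-0.8295]
Step 12: x=[3.4109] v=[-0.7359]
Step 13: x=[3.2875] v=[-0.6169]
Step 14: x=[3.1922] v=[-0.4766]
Step 15: x=[3.1282] v=[-0.3198]
Step 16: x=[3.0978] v=[-0.1519]
Step 17: x=[3.1020] v=[0.0212]
First v>=0 after going negative at step 17, time=3.4000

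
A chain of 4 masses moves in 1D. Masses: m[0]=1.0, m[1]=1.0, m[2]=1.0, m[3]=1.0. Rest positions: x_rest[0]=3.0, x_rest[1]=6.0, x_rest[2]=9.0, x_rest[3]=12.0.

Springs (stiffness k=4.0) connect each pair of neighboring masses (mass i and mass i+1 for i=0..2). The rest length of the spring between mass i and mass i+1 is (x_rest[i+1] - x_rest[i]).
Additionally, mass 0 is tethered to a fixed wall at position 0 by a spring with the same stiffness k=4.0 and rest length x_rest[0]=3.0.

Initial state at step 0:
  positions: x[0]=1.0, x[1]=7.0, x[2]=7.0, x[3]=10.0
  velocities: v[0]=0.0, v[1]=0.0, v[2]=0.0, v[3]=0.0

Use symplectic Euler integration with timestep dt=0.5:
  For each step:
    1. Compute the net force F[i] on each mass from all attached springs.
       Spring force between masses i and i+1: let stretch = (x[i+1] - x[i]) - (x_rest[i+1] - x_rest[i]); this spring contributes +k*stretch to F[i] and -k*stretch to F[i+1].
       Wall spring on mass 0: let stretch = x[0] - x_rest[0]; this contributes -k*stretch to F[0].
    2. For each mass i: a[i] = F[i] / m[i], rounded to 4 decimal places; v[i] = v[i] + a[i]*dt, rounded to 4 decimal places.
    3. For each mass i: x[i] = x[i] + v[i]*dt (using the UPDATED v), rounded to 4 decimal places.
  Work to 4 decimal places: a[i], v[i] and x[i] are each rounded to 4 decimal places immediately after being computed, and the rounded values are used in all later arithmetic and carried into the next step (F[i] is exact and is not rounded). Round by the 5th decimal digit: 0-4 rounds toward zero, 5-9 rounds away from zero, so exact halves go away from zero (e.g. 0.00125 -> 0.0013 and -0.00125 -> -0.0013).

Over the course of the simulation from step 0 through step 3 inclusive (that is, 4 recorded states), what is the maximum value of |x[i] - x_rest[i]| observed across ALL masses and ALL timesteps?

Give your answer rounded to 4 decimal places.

Step 0: x=[1.0000 7.0000 7.0000 10.0000] v=[0.0000 0.0000 0.0000 0.0000]
Step 1: x=[6.0000 1.0000 10.0000 10.0000] v=[10.0000 -12.0000 6.0000 0.0000]
Step 2: x=[0.0000 9.0000 4.0000 13.0000] v=[-12.0000 16.0000 -12.0000 6.0000]
Step 3: x=[3.0000 3.0000 12.0000 10.0000] v=[6.0000 -12.0000 16.0000 -6.0000]
Max displacement = 5.0000

Answer: 5.0000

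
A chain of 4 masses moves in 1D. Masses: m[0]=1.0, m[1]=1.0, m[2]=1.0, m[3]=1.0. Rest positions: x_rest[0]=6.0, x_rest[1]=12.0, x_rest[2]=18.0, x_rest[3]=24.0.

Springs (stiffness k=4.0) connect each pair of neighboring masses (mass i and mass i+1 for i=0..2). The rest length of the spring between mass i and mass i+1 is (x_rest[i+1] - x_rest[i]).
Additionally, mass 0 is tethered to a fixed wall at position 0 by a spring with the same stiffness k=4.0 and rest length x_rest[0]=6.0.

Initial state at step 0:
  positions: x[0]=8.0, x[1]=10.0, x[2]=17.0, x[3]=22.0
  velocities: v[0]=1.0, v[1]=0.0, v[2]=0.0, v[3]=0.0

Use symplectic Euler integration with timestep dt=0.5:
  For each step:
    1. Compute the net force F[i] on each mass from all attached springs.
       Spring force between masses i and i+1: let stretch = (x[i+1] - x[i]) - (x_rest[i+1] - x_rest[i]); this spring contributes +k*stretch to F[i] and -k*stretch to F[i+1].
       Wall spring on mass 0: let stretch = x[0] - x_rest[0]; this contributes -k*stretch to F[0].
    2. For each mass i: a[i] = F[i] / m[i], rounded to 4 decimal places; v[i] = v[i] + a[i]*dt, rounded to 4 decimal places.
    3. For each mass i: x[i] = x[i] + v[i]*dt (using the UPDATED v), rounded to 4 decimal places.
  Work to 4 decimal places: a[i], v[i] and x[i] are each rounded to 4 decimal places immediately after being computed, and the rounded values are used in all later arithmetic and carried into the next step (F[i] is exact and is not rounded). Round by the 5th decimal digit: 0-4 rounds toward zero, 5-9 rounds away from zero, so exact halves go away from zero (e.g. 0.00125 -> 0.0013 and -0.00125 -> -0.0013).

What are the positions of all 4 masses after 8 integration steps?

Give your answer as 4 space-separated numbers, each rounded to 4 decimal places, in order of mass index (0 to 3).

Answer: 4.5000 14.0000 19.0000 26.0000

Derivation:
Step 0: x=[8.0000 10.0000 17.0000 22.0000] v=[1.0000 0.0000 0.0000 0.0000]
Step 1: x=[2.5000 15.0000 15.0000 23.0000] v=[-11.0000 10.0000 -4.0000 2.0000]
Step 2: x=[7.0000 7.5000 21.0000 22.0000] v=[9.0000 -15.0000 12.0000 -2.0000]
Step 3: x=[5.0000 13.0000 14.5000 26.0000] v=[-4.0000 11.0000 -13.0000 8.0000]
Step 4: x=[6.0000 12.0000 18.0000 24.5000] v=[2.0000 -2.0000 7.0000 -3.0000]
Step 5: x=[7.0000 11.0000 22.0000 22.5000] v=[2.0000 -2.0000 8.0000 -4.0000]
Step 6: x=[5.0000 17.0000 15.5000 26.0000] v=[-4.0000 12.0000 -13.0000 7.0000]
Step 7: x=[10.0000 9.5000 21.0000 25.0000] v=[10.0000 -15.0000 11.0000 -2.0000]
Step 8: x=[4.5000 14.0000 19.0000 26.0000] v=[-11.0000 9.0000 -4.0000 2.0000]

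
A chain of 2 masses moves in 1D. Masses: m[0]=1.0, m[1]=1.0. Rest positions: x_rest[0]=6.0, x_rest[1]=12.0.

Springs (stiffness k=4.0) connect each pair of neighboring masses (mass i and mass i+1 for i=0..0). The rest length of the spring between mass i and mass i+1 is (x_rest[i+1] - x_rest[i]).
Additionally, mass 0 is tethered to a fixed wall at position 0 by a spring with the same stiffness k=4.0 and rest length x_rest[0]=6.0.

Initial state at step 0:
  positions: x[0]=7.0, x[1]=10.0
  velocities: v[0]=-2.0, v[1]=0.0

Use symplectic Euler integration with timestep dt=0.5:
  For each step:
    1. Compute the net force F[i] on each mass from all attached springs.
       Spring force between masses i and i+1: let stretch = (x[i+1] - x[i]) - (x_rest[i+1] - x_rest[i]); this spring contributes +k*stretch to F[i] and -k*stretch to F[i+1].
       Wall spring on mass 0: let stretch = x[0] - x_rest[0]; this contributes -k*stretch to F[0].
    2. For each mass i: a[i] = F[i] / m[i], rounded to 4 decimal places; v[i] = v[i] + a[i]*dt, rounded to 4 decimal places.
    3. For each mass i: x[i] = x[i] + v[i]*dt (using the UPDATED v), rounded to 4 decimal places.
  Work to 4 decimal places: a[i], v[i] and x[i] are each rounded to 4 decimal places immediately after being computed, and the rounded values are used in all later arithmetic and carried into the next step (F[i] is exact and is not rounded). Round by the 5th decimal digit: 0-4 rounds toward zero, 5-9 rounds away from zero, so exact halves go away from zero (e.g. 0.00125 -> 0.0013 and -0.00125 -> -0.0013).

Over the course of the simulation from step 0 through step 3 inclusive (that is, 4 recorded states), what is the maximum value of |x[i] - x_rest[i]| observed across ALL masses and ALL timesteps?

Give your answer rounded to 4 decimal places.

Step 0: x=[7.0000 10.0000] v=[-2.0000 0.0000]
Step 1: x=[2.0000 13.0000] v=[-10.0000 6.0000]
Step 2: x=[6.0000 11.0000] v=[8.0000 -4.0000]
Step 3: x=[9.0000 10.0000] v=[6.0000 -2.0000]
Max displacement = 4.0000

Answer: 4.0000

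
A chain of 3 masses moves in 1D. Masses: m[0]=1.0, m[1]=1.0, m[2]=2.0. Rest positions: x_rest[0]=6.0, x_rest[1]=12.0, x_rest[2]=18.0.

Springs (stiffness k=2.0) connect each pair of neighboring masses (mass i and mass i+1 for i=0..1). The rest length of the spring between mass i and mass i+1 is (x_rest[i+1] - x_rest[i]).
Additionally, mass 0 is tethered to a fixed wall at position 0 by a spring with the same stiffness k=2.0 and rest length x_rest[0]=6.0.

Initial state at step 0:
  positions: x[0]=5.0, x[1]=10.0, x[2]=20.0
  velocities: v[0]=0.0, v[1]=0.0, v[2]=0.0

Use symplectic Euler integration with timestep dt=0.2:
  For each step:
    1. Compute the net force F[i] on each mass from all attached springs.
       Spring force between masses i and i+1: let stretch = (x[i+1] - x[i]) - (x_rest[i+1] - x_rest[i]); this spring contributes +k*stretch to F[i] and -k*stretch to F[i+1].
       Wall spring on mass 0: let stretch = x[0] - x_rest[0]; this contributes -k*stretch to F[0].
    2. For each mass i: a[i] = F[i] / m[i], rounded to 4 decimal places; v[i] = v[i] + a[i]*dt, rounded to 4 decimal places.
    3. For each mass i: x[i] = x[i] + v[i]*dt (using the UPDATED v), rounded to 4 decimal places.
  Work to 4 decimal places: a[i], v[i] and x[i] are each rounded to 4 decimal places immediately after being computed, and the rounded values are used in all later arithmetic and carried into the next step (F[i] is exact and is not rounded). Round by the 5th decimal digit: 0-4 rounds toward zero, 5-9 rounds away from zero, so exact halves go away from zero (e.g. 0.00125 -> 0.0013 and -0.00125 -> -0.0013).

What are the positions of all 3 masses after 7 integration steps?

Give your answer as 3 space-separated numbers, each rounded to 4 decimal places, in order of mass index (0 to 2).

Answer: 7.1326 14.4362 17.6332

Derivation:
Step 0: x=[5.0000 10.0000 20.0000] v=[0.0000 0.0000 0.0000]
Step 1: x=[5.0000 10.4000 19.8400] v=[0.0000 2.0000 -0.8000]
Step 2: x=[5.0320 11.1232 19.5424] v=[0.1600 3.6160 -1.4880]
Step 3: x=[5.1487 12.0326 19.1480] v=[0.5837 4.5472 -1.9718]
Step 4: x=[5.4043 12.9606 18.7090] v=[1.2778 4.6398 -2.1949]
Step 5: x=[5.8320 13.7439 18.2801] v=[2.1386 3.9166 -2.1446]
Step 6: x=[6.4261 14.2572 17.9097] v=[2.9706 2.5663 -1.8518]
Step 7: x=[7.1326 14.4362 17.6332] v=[3.5326 0.8949 -1.3823]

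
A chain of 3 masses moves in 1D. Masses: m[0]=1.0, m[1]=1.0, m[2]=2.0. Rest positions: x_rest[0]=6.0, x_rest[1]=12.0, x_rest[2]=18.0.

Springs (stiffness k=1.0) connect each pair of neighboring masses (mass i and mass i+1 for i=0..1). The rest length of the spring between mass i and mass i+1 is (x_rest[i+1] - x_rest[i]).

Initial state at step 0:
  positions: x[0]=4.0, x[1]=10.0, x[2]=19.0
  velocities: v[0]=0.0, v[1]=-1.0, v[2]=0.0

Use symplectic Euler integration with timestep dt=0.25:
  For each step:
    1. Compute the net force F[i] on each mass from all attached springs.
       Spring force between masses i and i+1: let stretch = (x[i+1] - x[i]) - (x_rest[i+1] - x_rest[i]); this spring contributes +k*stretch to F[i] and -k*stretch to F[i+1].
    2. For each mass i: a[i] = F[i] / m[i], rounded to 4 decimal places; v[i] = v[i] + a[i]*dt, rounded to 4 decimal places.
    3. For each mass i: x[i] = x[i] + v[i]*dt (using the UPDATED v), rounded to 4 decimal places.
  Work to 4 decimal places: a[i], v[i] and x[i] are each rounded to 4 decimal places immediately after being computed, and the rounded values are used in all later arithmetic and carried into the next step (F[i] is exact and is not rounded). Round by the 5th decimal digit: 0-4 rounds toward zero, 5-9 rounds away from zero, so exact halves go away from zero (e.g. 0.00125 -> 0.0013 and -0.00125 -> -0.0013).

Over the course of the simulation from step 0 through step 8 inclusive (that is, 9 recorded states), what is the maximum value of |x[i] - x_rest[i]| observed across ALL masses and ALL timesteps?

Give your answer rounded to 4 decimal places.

Answer: 2.0625

Derivation:
Step 0: x=[4.0000 10.0000 19.0000] v=[0.0000 -1.0000 0.0000]
Step 1: x=[4.0000 9.9375 18.9063] v=[0.0000 -0.2500 -0.3750]
Step 2: x=[3.9961 10.0645 18.7198] v=[-0.0156 0.5078 -0.7461]
Step 3: x=[3.9965 10.3531 18.4503] v=[0.0015 1.1545 -1.0780]
Step 4: x=[4.0192 10.7505 18.1153] v=[0.0907 1.5897 -1.3402]
Step 5: x=[4.0876 11.1875 17.7376] v=[0.2735 1.7481 -1.5108]
Step 6: x=[4.2247 11.5902 17.3427] v=[0.5485 1.6107 -1.5796]
Step 7: x=[4.4472 11.8921 16.9555] v=[0.8899 1.2075 -1.5487]
Step 8: x=[4.7600 12.0451 16.5976] v=[1.2511 0.6121 -1.4316]
Max displacement = 2.0625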